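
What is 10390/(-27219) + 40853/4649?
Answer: 1063674697/126541131 ≈ 8.4058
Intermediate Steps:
10390/(-27219) + 40853/4649 = 10390*(-1/27219) + 40853*(1/4649) = -10390/27219 + 40853/4649 = 1063674697/126541131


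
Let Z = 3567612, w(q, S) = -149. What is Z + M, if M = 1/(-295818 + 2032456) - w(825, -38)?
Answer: 6195909327519/1736638 ≈ 3.5678e+6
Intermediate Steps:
M = 258759063/1736638 (M = 1/(-295818 + 2032456) - 1*(-149) = 1/1736638 + 149 = 258759063/1736638 ≈ 149.00)
Z + M = 3567612 + 258759063/1736638 = 6195909327519/1736638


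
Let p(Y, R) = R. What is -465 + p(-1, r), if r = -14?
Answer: -479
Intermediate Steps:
-465 + p(-1, r) = -465 - 14 = -479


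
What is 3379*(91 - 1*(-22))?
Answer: 381827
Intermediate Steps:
3379*(91 - 1*(-22)) = 3379*(91 + 22) = 3379*113 = 381827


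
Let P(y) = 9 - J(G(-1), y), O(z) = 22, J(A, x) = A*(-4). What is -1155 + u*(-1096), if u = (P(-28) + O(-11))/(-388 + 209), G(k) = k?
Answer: -177153/179 ≈ -989.68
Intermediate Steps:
J(A, x) = -4*A
P(y) = 5 (P(y) = 9 - (-4)*(-1) = 9 - 1*4 = 9 - 4 = 5)
u = -27/179 (u = (5 + 22)/(-388 + 209) = 27/(-179) = 27*(-1/179) = -27/179 ≈ -0.15084)
-1155 + u*(-1096) = -1155 - 27/179*(-1096) = -1155 + 29592/179 = -177153/179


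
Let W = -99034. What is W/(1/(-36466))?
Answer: 3611373844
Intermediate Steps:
W/(1/(-36466)) = -99034/(1/(-36466)) = -99034/(-1/36466) = -99034*(-36466) = 3611373844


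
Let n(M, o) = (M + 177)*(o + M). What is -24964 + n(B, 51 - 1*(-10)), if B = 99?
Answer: 19196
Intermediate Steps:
n(M, o) = (177 + M)*(M + o)
-24964 + n(B, 51 - 1*(-10)) = -24964 + (99² + 177*99 + 177*(51 - 1*(-10)) + 99*(51 - 1*(-10))) = -24964 + (9801 + 17523 + 177*(51 + 10) + 99*(51 + 10)) = -24964 + (9801 + 17523 + 177*61 + 99*61) = -24964 + (9801 + 17523 + 10797 + 6039) = -24964 + 44160 = 19196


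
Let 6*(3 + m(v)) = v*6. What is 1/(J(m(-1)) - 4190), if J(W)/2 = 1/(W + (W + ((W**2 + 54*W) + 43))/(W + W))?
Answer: -129/540494 ≈ -0.00023867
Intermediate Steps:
m(v) = -3 + v (m(v) = -3 + (v*6)/6 = -3 + (6*v)/6 = -3 + v)
J(W) = 2/(W + (43 + W**2 + 55*W)/(2*W)) (J(W) = 2/(W + (W + ((W**2 + 54*W) + 43))/(W + W)) = 2/(W + (W + (43 + W**2 + 54*W))/((2*W))) = 2/(W + (43 + W**2 + 55*W)*(1/(2*W))) = 2/(W + (43 + W**2 + 55*W)/(2*W)))
1/(J(m(-1)) - 4190) = 1/(4*(-3 - 1)/(43 + 3*(-3 - 1)**2 + 55*(-3 - 1)) - 4190) = 1/(4*(-4)/(43 + 3*(-4)**2 + 55*(-4)) - 4190) = 1/(4*(-4)/(43 + 3*16 - 220) - 4190) = 1/(4*(-4)/(43 + 48 - 220) - 4190) = 1/(4*(-4)/(-129) - 4190) = 1/(4*(-4)*(-1/129) - 4190) = 1/(16/129 - 4190) = 1/(-540494/129) = -129/540494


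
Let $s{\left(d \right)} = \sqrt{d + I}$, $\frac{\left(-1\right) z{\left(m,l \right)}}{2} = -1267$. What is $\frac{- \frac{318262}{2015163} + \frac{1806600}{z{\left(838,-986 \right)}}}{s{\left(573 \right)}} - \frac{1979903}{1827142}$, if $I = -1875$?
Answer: $- \frac{1979903}{1827142} - \frac{909946749973 i \sqrt{1302}}{1662140700171} \approx -1.0836 - 19.754 i$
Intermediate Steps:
$z{\left(m,l \right)} = 2534$ ($z{\left(m,l \right)} = \left(-2\right) \left(-1267\right) = 2534$)
$s{\left(d \right)} = \sqrt{-1875 + d}$ ($s{\left(d \right)} = \sqrt{d - 1875} = \sqrt{-1875 + d}$)
$\frac{- \frac{318262}{2015163} + \frac{1806600}{z{\left(838,-986 \right)}}}{s{\left(573 \right)}} - \frac{1979903}{1827142} = \frac{- \frac{318262}{2015163} + \frac{1806600}{2534}}{\sqrt{-1875 + 573}} - \frac{1979903}{1827142} = \frac{\left(-318262\right) \frac{1}{2015163} + 1806600 \cdot \frac{1}{2534}}{\sqrt{-1302}} - \frac{1979903}{1827142} = \frac{- \frac{318262}{2015163} + \frac{903300}{1267}}{i \sqrt{1302}} - \frac{1979903}{1827142} = \frac{1819893499946 \left(- \frac{i \sqrt{1302}}{1302}\right)}{2553211521} - \frac{1979903}{1827142} = - \frac{909946749973 i \sqrt{1302}}{1662140700171} - \frac{1979903}{1827142} = - \frac{1979903}{1827142} - \frac{909946749973 i \sqrt{1302}}{1662140700171}$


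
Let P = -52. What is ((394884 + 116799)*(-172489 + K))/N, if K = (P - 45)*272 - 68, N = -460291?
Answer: 101794727703/460291 ≈ 2.2115e+5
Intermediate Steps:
K = -26452 (K = (-52 - 45)*272 - 68 = -97*272 - 68 = -26384 - 68 = -26452)
((394884 + 116799)*(-172489 + K))/N = ((394884 + 116799)*(-172489 - 26452))/(-460291) = (511683*(-198941))*(-1/460291) = -101794727703*(-1/460291) = 101794727703/460291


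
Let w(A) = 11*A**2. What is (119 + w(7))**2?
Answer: 432964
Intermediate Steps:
(119 + w(7))**2 = (119 + 11*7**2)**2 = (119 + 11*49)**2 = (119 + 539)**2 = 658**2 = 432964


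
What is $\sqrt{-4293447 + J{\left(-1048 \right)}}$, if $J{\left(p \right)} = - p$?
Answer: $i \sqrt{4292399} \approx 2071.8 i$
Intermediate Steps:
$\sqrt{-4293447 + J{\left(-1048 \right)}} = \sqrt{-4293447 - -1048} = \sqrt{-4293447 + 1048} = \sqrt{-4292399} = i \sqrt{4292399}$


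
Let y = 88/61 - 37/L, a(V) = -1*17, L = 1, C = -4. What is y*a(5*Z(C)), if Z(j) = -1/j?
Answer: 36873/61 ≈ 604.48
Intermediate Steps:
a(V) = -17
y = -2169/61 (y = 88/61 - 37/1 = 88*(1/61) - 37*1 = 88/61 - 37 = -2169/61 ≈ -35.557)
y*a(5*Z(C)) = -2169/61*(-17) = 36873/61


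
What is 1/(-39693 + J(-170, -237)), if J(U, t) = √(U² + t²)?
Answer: -39693/1575449180 - √85069/1575449180 ≈ -2.5380e-5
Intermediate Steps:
1/(-39693 + J(-170, -237)) = 1/(-39693 + √((-170)² + (-237)²)) = 1/(-39693 + √(28900 + 56169)) = 1/(-39693 + √85069)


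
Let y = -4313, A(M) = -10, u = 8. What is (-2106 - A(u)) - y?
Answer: 2217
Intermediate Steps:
(-2106 - A(u)) - y = (-2106 - 1*(-10)) - 1*(-4313) = (-2106 + 10) + 4313 = -2096 + 4313 = 2217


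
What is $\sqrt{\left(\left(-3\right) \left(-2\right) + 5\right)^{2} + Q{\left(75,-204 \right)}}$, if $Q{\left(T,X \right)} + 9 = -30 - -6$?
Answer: $2 \sqrt{22} \approx 9.3808$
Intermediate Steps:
$Q{\left(T,X \right)} = -33$ ($Q{\left(T,X \right)} = -9 - 24 = -33$)
$\sqrt{\left(\left(-3\right) \left(-2\right) + 5\right)^{2} + Q{\left(75,-204 \right)}} = \sqrt{\left(\left(-3\right) \left(-2\right) + 5\right)^{2} - 33} = \sqrt{\left(6 + 5\right)^{2} - 33} = \sqrt{11^{2} - 33} = \sqrt{121 - 33} = \sqrt{88} = 2 \sqrt{22}$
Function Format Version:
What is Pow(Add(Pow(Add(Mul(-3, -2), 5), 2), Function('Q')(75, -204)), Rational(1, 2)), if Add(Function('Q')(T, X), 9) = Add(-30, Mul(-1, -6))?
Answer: Mul(2, Pow(22, Rational(1, 2))) ≈ 9.3808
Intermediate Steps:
Function('Q')(T, X) = -33 (Function('Q')(T, X) = Add(-9, Add(-30, Mul(-1, -6))) = Add(-9, Add(-30, 6)) = Add(-9, -24) = -33)
Pow(Add(Pow(Add(Mul(-3, -2), 5), 2), Function('Q')(75, -204)), Rational(1, 2)) = Pow(Add(Pow(Add(Mul(-3, -2), 5), 2), -33), Rational(1, 2)) = Pow(Add(Pow(Add(6, 5), 2), -33), Rational(1, 2)) = Pow(Add(Pow(11, 2), -33), Rational(1, 2)) = Pow(Add(121, -33), Rational(1, 2)) = Pow(88, Rational(1, 2)) = Mul(2, Pow(22, Rational(1, 2)))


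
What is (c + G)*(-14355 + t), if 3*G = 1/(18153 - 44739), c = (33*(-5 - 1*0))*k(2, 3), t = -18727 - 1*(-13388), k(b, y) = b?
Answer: 259174428427/39879 ≈ 6.4990e+6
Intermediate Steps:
t = -5339 (t = -18727 + 13388 = -5339)
c = -330 (c = (33*(-5 - 1*0))*2 = (33*(-5 + 0))*2 = (33*(-5))*2 = -165*2 = -330)
G = -1/79758 (G = 1/(3*(18153 - 44739)) = (1/3)/(-26586) = (1/3)*(-1/26586) = -1/79758 ≈ -1.2538e-5)
(c + G)*(-14355 + t) = (-330 - 1/79758)*(-14355 - 5339) = -26320141/79758*(-19694) = 259174428427/39879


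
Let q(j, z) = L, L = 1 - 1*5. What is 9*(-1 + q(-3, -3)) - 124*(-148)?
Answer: 18307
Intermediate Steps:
L = -4 (L = 1 - 5 = -4)
q(j, z) = -4
9*(-1 + q(-3, -3)) - 124*(-148) = 9*(-1 - 4) - 124*(-148) = 9*(-5) + 18352 = -45 + 18352 = 18307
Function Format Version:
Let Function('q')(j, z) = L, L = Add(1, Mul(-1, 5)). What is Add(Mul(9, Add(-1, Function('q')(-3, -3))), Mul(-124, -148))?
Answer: 18307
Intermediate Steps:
L = -4 (L = Add(1, -5) = -4)
Function('q')(j, z) = -4
Add(Mul(9, Add(-1, Function('q')(-3, -3))), Mul(-124, -148)) = Add(Mul(9, Add(-1, -4)), Mul(-124, -148)) = Add(Mul(9, -5), 18352) = Add(-45, 18352) = 18307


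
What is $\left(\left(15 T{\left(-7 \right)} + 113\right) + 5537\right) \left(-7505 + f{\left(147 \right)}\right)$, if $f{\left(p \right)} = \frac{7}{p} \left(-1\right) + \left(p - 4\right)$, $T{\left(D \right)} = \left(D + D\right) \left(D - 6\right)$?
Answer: $- \frac{1295573140}{21} \approx -6.1694 \cdot 10^{7}$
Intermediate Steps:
$T{\left(D \right)} = 2 D \left(-6 + D\right)$
$f{\left(p \right)} = -4 + p - \frac{7}{p}$ ($f{\left(p \right)} = - \frac{7}{p} + \left(p - 4\right) = - \frac{7}{p} + \left(-4 + p\right) = -4 + p - \frac{7}{p}$)
$\left(\left(15 T{\left(-7 \right)} + 113\right) + 5537\right) \left(-7505 + f{\left(147 \right)}\right) = \left(\left(15 \cdot 2 \left(-7\right) \left(-6 - 7\right) + 113\right) + 5537\right) \left(-7505 - \left(-143 + \frac{1}{21}\right)\right) = \left(\left(15 \cdot 2 \left(-7\right) \left(-13\right) + 113\right) + 5537\right) \left(-7505 - - \frac{3002}{21}\right) = \left(\left(15 \cdot 182 + 113\right) + 5537\right) \left(-7505 - - \frac{3002}{21}\right) = \left(\left(2730 + 113\right) + 5537\right) \left(-7505 + \frac{3002}{21}\right) = \left(2843 + 5537\right) \left(- \frac{154603}{21}\right) = 8380 \left(- \frac{154603}{21}\right) = - \frac{1295573140}{21}$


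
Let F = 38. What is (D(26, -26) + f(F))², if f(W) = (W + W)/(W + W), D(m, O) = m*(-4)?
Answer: 10609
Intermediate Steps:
D(m, O) = -4*m
f(W) = 1 (f(W) = (2*W)/((2*W)) = (2*W)*(1/(2*W)) = 1)
(D(26, -26) + f(F))² = (-4*26 + 1)² = (-104 + 1)² = (-103)² = 10609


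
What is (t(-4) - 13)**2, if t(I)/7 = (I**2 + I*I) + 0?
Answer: 44521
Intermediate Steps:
t(I) = 14*I**2 (t(I) = 7*((I**2 + I*I) + 0) = 7*((I**2 + I**2) + 0) = 7*(2*I**2 + 0) = 7*(2*I**2) = 14*I**2)
(t(-4) - 13)**2 = (14*(-4)**2 - 13)**2 = (14*16 - 13)**2 = (224 - 13)**2 = 211**2 = 44521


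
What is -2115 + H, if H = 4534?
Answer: 2419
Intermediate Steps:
-2115 + H = -2115 + 4534 = 2419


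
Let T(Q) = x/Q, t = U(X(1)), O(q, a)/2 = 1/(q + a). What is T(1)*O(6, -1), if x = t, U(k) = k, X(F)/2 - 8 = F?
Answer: 36/5 ≈ 7.2000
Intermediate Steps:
X(F) = 16 + 2*F
O(q, a) = 2/(a + q) (O(q, a) = 2/(q + a) = 2/(a + q))
t = 18 (t = 16 + 2*1 = 16 + 2 = 18)
x = 18
T(Q) = 18/Q
T(1)*O(6, -1) = (18/1)*(2/(-1 + 6)) = (18*1)*(2/5) = 18*(2*(⅕)) = 18*(⅖) = 36/5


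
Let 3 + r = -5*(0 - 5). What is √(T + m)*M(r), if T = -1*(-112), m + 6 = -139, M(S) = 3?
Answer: 3*I*√33 ≈ 17.234*I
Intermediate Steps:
r = 22 (r = -3 - 5*(0 - 5) = -3 - 5*(-5) = -3 + 25 = 22)
m = -145 (m = -6 - 139 = -145)
T = 112
√(T + m)*M(r) = √(112 - 145)*3 = √(-33)*3 = (I*√33)*3 = 3*I*√33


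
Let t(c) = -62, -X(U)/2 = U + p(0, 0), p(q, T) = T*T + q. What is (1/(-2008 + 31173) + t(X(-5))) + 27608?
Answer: 803379091/29165 ≈ 27546.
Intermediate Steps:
p(q, T) = q + T² (p(q, T) = T² + q = q + T²)
X(U) = -2*U (X(U) = -2*(U + (0 + 0²)) = -2*(U + (0 + 0)) = -2*(U + 0) = -2*U)
(1/(-2008 + 31173) + t(X(-5))) + 27608 = (1/(-2008 + 31173) - 62) + 27608 = (1/29165 - 62) + 27608 = -1808229/29165 + 27608 = 803379091/29165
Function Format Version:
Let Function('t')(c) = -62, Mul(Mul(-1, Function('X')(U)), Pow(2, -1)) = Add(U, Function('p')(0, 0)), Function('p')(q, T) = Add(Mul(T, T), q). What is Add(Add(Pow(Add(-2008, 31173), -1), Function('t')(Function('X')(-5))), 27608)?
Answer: Rational(803379091, 29165) ≈ 27546.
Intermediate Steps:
Function('p')(q, T) = Add(q, Pow(T, 2)) (Function('p')(q, T) = Add(Pow(T, 2), q) = Add(q, Pow(T, 2)))
Function('X')(U) = Mul(-2, U) (Function('X')(U) = Mul(-2, Add(U, Add(0, Pow(0, 2)))) = Mul(-2, Add(U, Add(0, 0))) = Mul(-2, Add(U, 0)) = Mul(-2, U))
Add(Add(Pow(Add(-2008, 31173), -1), Function('t')(Function('X')(-5))), 27608) = Add(Add(Pow(Add(-2008, 31173), -1), -62), 27608) = Add(Add(Pow(29165, -1), -62), 27608) = Add(Add(Rational(1, 29165), -62), 27608) = Add(Rational(-1808229, 29165), 27608) = Rational(803379091, 29165)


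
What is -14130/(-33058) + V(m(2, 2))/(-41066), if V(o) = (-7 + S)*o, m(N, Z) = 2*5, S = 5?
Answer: 145230935/339389957 ≈ 0.42792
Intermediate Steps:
m(N, Z) = 10
V(o) = -2*o (V(o) = (-7 + 5)*o = -2*o)
-14130/(-33058) + V(m(2, 2))/(-41066) = -14130/(-33058) - 2*10/(-41066) = -14130*(-1/33058) - 20*(-1/41066) = 7065/16529 + 10/20533 = 145230935/339389957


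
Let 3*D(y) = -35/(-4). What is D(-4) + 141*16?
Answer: 27107/12 ≈ 2258.9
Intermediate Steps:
D(y) = 35/12 (D(y) = (-35/(-4))/3 = (-35*(-1)/4)/3 = (-5*(-7/4))/3 = (⅓)*(35/4) = 35/12)
D(-4) + 141*16 = 35/12 + 141*16 = 35/12 + 2256 = 27107/12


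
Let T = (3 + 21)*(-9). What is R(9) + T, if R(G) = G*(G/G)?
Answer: -207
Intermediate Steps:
R(G) = G (R(G) = G*1 = G)
T = -216 (T = 24*(-9) = -216)
R(9) + T = 9 - 216 = -207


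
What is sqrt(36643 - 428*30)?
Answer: sqrt(23803) ≈ 154.28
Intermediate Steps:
sqrt(36643 - 428*30) = sqrt(36643 - 12840) = sqrt(23803)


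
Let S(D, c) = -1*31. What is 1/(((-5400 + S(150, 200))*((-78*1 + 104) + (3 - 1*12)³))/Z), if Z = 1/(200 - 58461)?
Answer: -1/222440090173 ≈ -4.4956e-12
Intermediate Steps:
S(D, c) = -31
Z = -1/58261 (Z = 1/(-58261) = -1/58261 ≈ -1.7164e-5)
1/(((-5400 + S(150, 200))*((-78*1 + 104) + (3 - 1*12)³))/Z) = 1/(((-5400 - 31)*((-78*1 + 104) + (3 - 1*12)³))/(-1/58261)) = 1/(-5431*((-78 + 104) + (3 - 12)³)*(-58261)) = 1/(-5431*(26 + (-9)³)*(-58261)) = 1/(-5431*(26 - 729)*(-58261)) = 1/(-5431*(-703)*(-58261)) = 1/(3817993*(-58261)) = 1/(-222440090173) = -1/222440090173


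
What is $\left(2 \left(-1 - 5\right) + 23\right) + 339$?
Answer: $350$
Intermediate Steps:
$\left(2 \left(-1 - 5\right) + 23\right) + 339 = \left(2 \left(-6\right) + 23\right) + 339 = \left(-12 + 23\right) + 339 = 11 + 339 = 350$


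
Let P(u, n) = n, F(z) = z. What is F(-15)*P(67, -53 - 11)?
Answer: 960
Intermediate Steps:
F(-15)*P(67, -53 - 11) = -15*(-53 - 11) = -15*(-64) = 960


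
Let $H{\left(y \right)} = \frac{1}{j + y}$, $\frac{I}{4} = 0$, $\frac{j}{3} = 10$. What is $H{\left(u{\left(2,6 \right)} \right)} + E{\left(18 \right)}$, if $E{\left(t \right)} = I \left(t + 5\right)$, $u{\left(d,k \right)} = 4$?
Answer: $\frac{1}{34} \approx 0.029412$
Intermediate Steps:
$j = 30$ ($j = 3 \cdot 10 = 30$)
$I = 0$ ($I = 4 \cdot 0 = 0$)
$E{\left(t \right)} = 0$ ($E{\left(t \right)} = 0 \left(t + 5\right) = 0 \left(5 + t\right) = 0$)
$H{\left(y \right)} = \frac{1}{30 + y}$
$H{\left(u{\left(2,6 \right)} \right)} + E{\left(18 \right)} = \frac{1}{30 + 4} + 0 = \frac{1}{34} + 0 = \frac{1}{34}$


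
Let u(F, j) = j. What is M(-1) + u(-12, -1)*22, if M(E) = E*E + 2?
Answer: -19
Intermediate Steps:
M(E) = 2 + E² (M(E) = E² + 2 = 2 + E²)
M(-1) + u(-12, -1)*22 = (2 + (-1)²) - 1*22 = (2 + 1) - 22 = 3 - 22 = -19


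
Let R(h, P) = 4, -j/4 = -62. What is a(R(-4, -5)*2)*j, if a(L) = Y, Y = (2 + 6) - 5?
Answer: 744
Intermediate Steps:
j = 248 (j = -4*(-62) = 248)
Y = 3 (Y = 8 - 5 = 3)
a(L) = 3
a(R(-4, -5)*2)*j = 3*248 = 744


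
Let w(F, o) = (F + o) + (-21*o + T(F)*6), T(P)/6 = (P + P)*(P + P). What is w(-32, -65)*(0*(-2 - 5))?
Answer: 0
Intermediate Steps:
T(P) = 24*P**2 (T(P) = 6*((P + P)*(P + P)) = 6*((2*P)*(2*P)) = 6*(4*P**2) = 24*P**2)
w(F, o) = F - 20*o + 144*F**2 (w(F, o) = (F + o) + (-21*o + (24*F**2)*6) = (F + o) + (-21*o + 144*F**2) = F - 20*o + 144*F**2)
w(-32, -65)*(0*(-2 - 5)) = (-32 - 20*(-65) + 144*(-32)**2)*(0*(-2 - 5)) = (-32 + 1300 + 144*1024)*(0*(-7)) = (-32 + 1300 + 147456)*0 = 148724*0 = 0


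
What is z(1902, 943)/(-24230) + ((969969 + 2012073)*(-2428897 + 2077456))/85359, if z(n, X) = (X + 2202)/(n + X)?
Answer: -4816267585209192317/392277812110 ≈ -1.2278e+7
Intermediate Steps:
z(n, X) = (2202 + X)/(X + n)
z(1902, 943)/(-24230) + ((969969 + 2012073)*(-2428897 + 2077456))/85359 = ((2202 + 943)/(943 + 1902))/(-24230) + ((969969 + 2012073)*(-2428897 + 2077456))/85359 = (3145/2845)*(-1/24230) + (2982042*(-351441))*(1/85359) = ((1/2845)*3145)*(-1/24230) - 1048011822522*1/85359 = (629/569)*(-1/24230) - 349337274174/28453 = -629/13786870 - 349337274174/28453 = -4816267585209192317/392277812110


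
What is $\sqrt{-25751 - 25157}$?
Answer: $2 i \sqrt{12727} \approx 225.63 i$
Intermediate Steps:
$\sqrt{-25751 - 25157} = \sqrt{-50908} = 2 i \sqrt{12727}$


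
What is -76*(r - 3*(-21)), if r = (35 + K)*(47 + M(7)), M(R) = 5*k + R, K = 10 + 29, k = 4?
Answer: -420964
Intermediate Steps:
K = 39
M(R) = 20 + R (M(R) = 5*4 + R = 20 + R)
r = 5476 (r = (35 + 39)*(47 + (20 + 7)) = 74*(47 + 27) = 74*74 = 5476)
-76*(r - 3*(-21)) = -76*(5476 - 3*(-21)) = -76*(5476 + 63) = -76*5539 = -420964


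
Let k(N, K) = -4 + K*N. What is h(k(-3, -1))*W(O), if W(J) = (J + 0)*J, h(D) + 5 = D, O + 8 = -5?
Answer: -1014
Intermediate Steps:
O = -13 (O = -8 - 5 = -13)
h(D) = -5 + D
W(J) = J**2 (W(J) = J*J = J**2)
h(k(-3, -1))*W(O) = (-5 + (-4 - 1*(-3)))*(-13)**2 = (-5 + (-4 + 3))*169 = (-5 - 1)*169 = -6*169 = -1014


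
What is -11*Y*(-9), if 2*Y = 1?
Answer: 99/2 ≈ 49.500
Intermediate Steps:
Y = ½ (Y = (½)*1 = ½ ≈ 0.50000)
-11*Y*(-9) = -11*½*(-9) = -11/2*(-9) = 99/2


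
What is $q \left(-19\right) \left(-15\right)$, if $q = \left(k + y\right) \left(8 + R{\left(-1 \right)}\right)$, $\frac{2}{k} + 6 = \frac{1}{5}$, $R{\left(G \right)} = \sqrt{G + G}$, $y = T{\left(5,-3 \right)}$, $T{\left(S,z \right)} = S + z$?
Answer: $\frac{109440}{29} + \frac{13680 i \sqrt{2}}{29} \approx 3773.8 + 667.12 i$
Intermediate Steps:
$y = 2$ ($y = 5 - 3 = 2$)
$R{\left(G \right)} = \sqrt{2} \sqrt{G}$ ($R{\left(G \right)} = \sqrt{2 G} = \sqrt{2} \sqrt{G}$)
$k = - \frac{10}{29}$ ($k = \frac{2}{-6 + \frac{1}{5}} = \frac{2}{- \frac{29}{5}} = 2 \left(- \frac{5}{29}\right) = - \frac{10}{29} \approx -0.34483$)
$q = \frac{384}{29} + \frac{48 i \sqrt{2}}{29}$ ($q = \left(- \frac{10}{29} + 2\right) \left(8 + \sqrt{2} \sqrt{-1}\right) = \frac{48 \left(8 + \sqrt{2} i\right)}{29} = \frac{48 \left(8 + i \sqrt{2}\right)}{29} = \frac{384}{29} + \frac{48 i \sqrt{2}}{29} \approx 13.241 + 2.3408 i$)
$q \left(-19\right) \left(-15\right) = \left(\frac{384}{29} + \frac{48 i \sqrt{2}}{29}\right) \left(-19\right) \left(-15\right) = \left(- \frac{7296}{29} - \frac{912 i \sqrt{2}}{29}\right) \left(-15\right) = \frac{109440}{29} + \frac{13680 i \sqrt{2}}{29}$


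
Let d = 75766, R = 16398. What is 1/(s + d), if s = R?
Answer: 1/92164 ≈ 1.0850e-5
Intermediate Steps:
s = 16398
1/(s + d) = 1/(16398 + 75766) = 1/92164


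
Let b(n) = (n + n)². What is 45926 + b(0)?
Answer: 45926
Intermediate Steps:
b(n) = 4*n² (b(n) = (2*n)² = 4*n²)
45926 + b(0) = 45926 + 4*0² = 45926 + 4*0 = 45926 + 0 = 45926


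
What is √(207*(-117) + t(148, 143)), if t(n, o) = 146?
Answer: I*√24073 ≈ 155.15*I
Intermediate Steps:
√(207*(-117) + t(148, 143)) = √(207*(-117) + 146) = √(-24219 + 146) = √(-24073) = I*√24073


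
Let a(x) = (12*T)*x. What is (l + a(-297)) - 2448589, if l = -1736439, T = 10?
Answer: -4220668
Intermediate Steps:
a(x) = 120*x (a(x) = (12*10)*x = 120*x)
(l + a(-297)) - 2448589 = (-1736439 + 120*(-297)) - 2448589 = (-1736439 - 35640) - 2448589 = -1772079 - 2448589 = -4220668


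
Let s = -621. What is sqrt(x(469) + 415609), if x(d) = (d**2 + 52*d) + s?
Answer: sqrt(659337) ≈ 812.00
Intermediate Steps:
x(d) = -621 + d**2 + 52*d (x(d) = (d**2 + 52*d) - 621 = -621 + d**2 + 52*d)
sqrt(x(469) + 415609) = sqrt((-621 + 469**2 + 52*469) + 415609) = sqrt((-621 + 219961 + 24388) + 415609) = sqrt(243728 + 415609) = sqrt(659337)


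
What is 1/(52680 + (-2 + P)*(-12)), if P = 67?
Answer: 1/51900 ≈ 1.9268e-5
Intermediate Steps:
1/(52680 + (-2 + P)*(-12)) = 1/(52680 + (-2 + 67)*(-12)) = 1/(52680 + 65*(-12)) = 1/(52680 - 780) = 1/51900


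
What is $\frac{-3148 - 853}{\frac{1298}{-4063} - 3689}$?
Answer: $\frac{16256063}{14989705} \approx 1.0845$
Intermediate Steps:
$\frac{-3148 - 853}{\frac{1298}{-4063} - 3689} = - \frac{4001}{1298 \left(- \frac{1}{4063}\right) - 3689} = - \frac{4001}{- \frac{1298}{4063} - 3689} = - \frac{4001}{- \frac{14989705}{4063}} = \left(-4001\right) \left(- \frac{4063}{14989705}\right) = \frac{16256063}{14989705}$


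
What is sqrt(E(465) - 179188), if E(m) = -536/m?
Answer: 2*I*sqrt(9686293635)/465 ≈ 423.31*I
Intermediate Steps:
sqrt(E(465) - 179188) = sqrt(-536/465 - 179188) = sqrt(-83322956/465) = 2*I*sqrt(9686293635)/465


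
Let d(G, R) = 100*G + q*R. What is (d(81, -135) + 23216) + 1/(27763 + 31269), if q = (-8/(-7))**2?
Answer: 90073623057/2892568 ≈ 31140.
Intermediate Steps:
q = 64/49 (q = (-8*(-1/7))**2 = (8/7)**2 = 64/49 ≈ 1.3061)
d(G, R) = 100*G + 64*R/49
(d(81, -135) + 23216) + 1/(27763 + 31269) = ((100*81 + (64/49)*(-135)) + 23216) + 1/(27763 + 31269) = ((8100 - 8640/49) + 23216) + 1/59032 = (388260/49 + 23216) + 1/59032 = 1525844/49 + 1/59032 = 90073623057/2892568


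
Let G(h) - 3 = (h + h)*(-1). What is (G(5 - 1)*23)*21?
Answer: -2415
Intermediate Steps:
G(h) = 3 - 2*h (G(h) = 3 + (h + h)*(-1) = 3 + (2*h)*(-1) = 3 - 2*h)
(G(5 - 1)*23)*21 = ((3 - 2*(5 - 1))*23)*21 = ((3 - 2*4)*23)*21 = ((3 - 8)*23)*21 = -5*23*21 = -115*21 = -2415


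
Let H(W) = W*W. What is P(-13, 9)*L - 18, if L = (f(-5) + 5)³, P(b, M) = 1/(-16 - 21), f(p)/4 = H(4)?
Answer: -329175/37 ≈ -8896.6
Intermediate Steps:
H(W) = W²
f(p) = 64 (f(p) = 4*4² = 4*16 = 64)
P(b, M) = -1/37 (P(b, M) = 1/(-37) = -1/37)
L = 328509 (L = (64 + 5)³ = 69³ = 328509)
P(-13, 9)*L - 18 = -1/37*328509 - 18 = -328509/37 - 18 = -329175/37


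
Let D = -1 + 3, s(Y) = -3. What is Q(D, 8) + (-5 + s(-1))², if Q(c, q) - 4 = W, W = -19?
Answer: 49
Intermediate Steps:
D = 2
Q(c, q) = -15 (Q(c, q) = 4 - 19 = -15)
Q(D, 8) + (-5 + s(-1))² = -15 + (-5 - 3)² = -15 + (-8)² = -15 + 64 = 49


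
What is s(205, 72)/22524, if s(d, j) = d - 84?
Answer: 121/22524 ≈ 0.0053720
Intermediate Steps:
s(d, j) = -84 + d
s(205, 72)/22524 = (-84 + 205)/22524 = 121*(1/22524) = 121/22524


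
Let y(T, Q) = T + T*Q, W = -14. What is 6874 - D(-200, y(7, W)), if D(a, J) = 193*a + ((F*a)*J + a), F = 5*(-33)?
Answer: 3048674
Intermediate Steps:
F = -165
y(T, Q) = T + Q*T
D(a, J) = 194*a - 165*J*a (D(a, J) = 193*a + ((-165*a)*J + a) = 193*a + (-165*J*a + a) = 193*a + (a - 165*J*a) = 194*a - 165*J*a)
6874 - D(-200, y(7, W)) = 6874 - (-200)*(194 - 1155*(1 - 14)) = 6874 - (-200)*(194 - 1155*(-13)) = 6874 - (-200)*(194 - 165*(-91)) = 6874 - (-200)*(194 + 15015) = 6874 - (-200)*15209 = 6874 - 1*(-3041800) = 6874 + 3041800 = 3048674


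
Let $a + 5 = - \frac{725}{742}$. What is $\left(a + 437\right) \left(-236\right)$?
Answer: $- \frac{37738642}{371} \approx -1.0172 \cdot 10^{5}$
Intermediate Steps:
$a = - \frac{4435}{742}$ ($a = -5 - \frac{725}{742} = - \frac{4435}{742} \approx -5.9771$)
$\left(a + 437\right) \left(-236\right) = \left(- \frac{4435}{742} + 437\right) \left(-236\right) = \frac{319819}{742} \left(-236\right) = - \frac{37738642}{371}$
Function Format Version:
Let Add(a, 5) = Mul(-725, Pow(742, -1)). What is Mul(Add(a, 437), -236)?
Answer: Rational(-37738642, 371) ≈ -1.0172e+5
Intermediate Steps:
a = Rational(-4435, 742) (a = Add(-5, Mul(-725, Pow(742, -1))) = Add(-5, Mul(-725, Rational(1, 742))) = Add(-5, Rational(-725, 742)) = Rational(-4435, 742) ≈ -5.9771)
Mul(Add(a, 437), -236) = Mul(Add(Rational(-4435, 742), 437), -236) = Mul(Rational(319819, 742), -236) = Rational(-37738642, 371)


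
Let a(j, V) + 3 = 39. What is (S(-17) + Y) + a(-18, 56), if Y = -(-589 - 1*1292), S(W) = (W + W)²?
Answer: 3073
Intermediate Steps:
S(W) = 4*W² (S(W) = (2*W)² = 4*W²)
a(j, V) = 36 (a(j, V) = -3 + 39 = 36)
Y = 1881 (Y = -(-589 - 1292) = -1*(-1881) = 1881)
(S(-17) + Y) + a(-18, 56) = (4*(-17)² + 1881) + 36 = (4*289 + 1881) + 36 = (1156 + 1881) + 36 = 3037 + 36 = 3073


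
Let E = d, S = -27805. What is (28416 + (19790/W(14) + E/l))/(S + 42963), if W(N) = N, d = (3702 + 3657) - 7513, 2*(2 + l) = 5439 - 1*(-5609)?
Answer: 26205254/13316303 ≈ 1.9679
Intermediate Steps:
l = 5522 (l = -2 + (5439 - 1*(-5609))/2 = -2 + (5439 + 5609)/2 = -2 + (½)*11048 = -2 + 5524 = 5522)
d = -154 (d = 7359 - 7513 = -154)
E = -154
(28416 + (19790/W(14) + E/l))/(S + 42963) = (28416 + (19790/14 - 154/5522))/(-27805 + 42963) = (28416 + (19790*(1/14) - 154*1/5522))/15158 = (28416 + (9895/7 - 7/251))*(1/15158) = (28416 + 2483596/1757)*(1/15158) = (52410508/1757)*(1/15158) = 26205254/13316303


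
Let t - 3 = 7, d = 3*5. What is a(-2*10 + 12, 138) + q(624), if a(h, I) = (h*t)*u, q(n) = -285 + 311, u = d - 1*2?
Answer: -1014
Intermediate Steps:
d = 15
t = 10 (t = 3 + 7 = 10)
u = 13 (u = 15 - 1*2 = 15 - 2 = 13)
q(n) = 26
a(h, I) = 130*h (a(h, I) = (h*10)*13 = (10*h)*13 = 130*h)
a(-2*10 + 12, 138) + q(624) = 130*(-2*10 + 12) + 26 = 130*(-20 + 12) + 26 = 130*(-8) + 26 = -1040 + 26 = -1014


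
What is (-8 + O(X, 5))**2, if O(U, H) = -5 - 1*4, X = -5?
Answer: 289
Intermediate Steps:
O(U, H) = -9 (O(U, H) = -5 - 4 = -9)
(-8 + O(X, 5))**2 = (-8 - 9)**2 = (-17)**2 = 289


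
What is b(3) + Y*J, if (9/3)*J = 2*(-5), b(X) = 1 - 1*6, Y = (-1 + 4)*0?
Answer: -5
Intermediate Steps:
Y = 0 (Y = 3*0 = 0)
b(X) = -5 (b(X) = 1 - 6 = -5)
J = -10/3 (J = (2*(-5))/3 = (⅓)*(-10) = -10/3 ≈ -3.3333)
b(3) + Y*J = -5 + 0*(-10/3) = -5 + 0 = -5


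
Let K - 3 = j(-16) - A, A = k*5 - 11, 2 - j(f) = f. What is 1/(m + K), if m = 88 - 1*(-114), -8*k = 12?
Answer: 2/483 ≈ 0.0041408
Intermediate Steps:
k = -3/2 (k = -1/8*12 = -3/2 ≈ -1.5000)
j(f) = 2 - f
A = -37/2 (A = -3/2*5 - 11 = -15/2 - 11 = -37/2 ≈ -18.500)
m = 202 (m = 88 + 114 = 202)
K = 79/2 (K = 3 + ((2 - 1*(-16)) - 1*(-37/2)) = 3 + ((2 + 16) + 37/2) = 3 + (18 + 37/2) = 3 + 73/2 = 79/2 ≈ 39.500)
1/(m + K) = 1/(202 + 79/2) = 1/(483/2) = 2/483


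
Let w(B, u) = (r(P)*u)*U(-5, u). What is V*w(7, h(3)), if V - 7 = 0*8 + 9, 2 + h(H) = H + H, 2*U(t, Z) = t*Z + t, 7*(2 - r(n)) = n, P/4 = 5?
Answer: 4800/7 ≈ 685.71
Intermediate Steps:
P = 20 (P = 4*5 = 20)
r(n) = 2 - n/7
U(t, Z) = t/2 + Z*t/2 (U(t, Z) = (t*Z + t)/2 = (Z*t + t)/2 = (t + Z*t)/2 = t/2 + Z*t/2)
h(H) = -2 + 2*H (h(H) = -2 + (H + H) = -2 + 2*H)
w(B, u) = -6*u*(-5/2 - 5*u/2)/7 (w(B, u) = ((2 - 1/7*20)*u)*((1/2)*(-5)*(1 + u)) = ((2 - 20/7)*u)*(-5/2 - 5*u/2) = (-6*u/7)*(-5/2 - 5*u/2) = -6*u*(-5/2 - 5*u/2)/7)
V = 16 (V = 7 + (0*8 + 9) = 7 + (0 + 9) = 7 + 9 = 16)
V*w(7, h(3)) = 16*(15*(-2 + 2*3)*(1 + (-2 + 2*3))/7) = 16*(15*(-2 + 6)*(1 + (-2 + 6))/7) = 16*((15/7)*4*(1 + 4)) = 16*((15/7)*4*5) = 16*(300/7) = 4800/7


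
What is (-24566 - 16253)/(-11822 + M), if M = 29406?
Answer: -40819/17584 ≈ -2.3214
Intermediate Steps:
(-24566 - 16253)/(-11822 + M) = (-24566 - 16253)/(-11822 + 29406) = -40819/17584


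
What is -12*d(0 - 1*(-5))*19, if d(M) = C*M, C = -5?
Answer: 5700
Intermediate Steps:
d(M) = -5*M
-12*d(0 - 1*(-5))*19 = -(-60)*(0 - 1*(-5))*19 = -(-60)*(0 + 5)*19 = -(-60)*5*19 = -12*(-25)*19 = 300*19 = 5700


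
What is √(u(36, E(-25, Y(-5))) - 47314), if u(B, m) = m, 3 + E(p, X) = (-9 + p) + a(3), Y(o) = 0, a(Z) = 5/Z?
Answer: 4*I*√26634/3 ≈ 217.6*I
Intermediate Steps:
E(p, X) = -31/3 + p (E(p, X) = -3 + ((-9 + p) + 5/3) = -3 + (-22/3 + p) = -31/3 + p)
√(u(36, E(-25, Y(-5))) - 47314) = √((-31/3 - 25) - 47314) = √(-106/3 - 47314) = √(-142048/3) = 4*I*√26634/3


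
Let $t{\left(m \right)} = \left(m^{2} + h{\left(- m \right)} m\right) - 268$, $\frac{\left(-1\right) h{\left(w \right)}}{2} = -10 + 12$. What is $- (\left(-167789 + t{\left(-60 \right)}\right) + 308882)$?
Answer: $-144665$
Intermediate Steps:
$h{\left(w \right)} = -4$ ($h{\left(w \right)} = - 2 \left(-10 + 12\right) = \left(-2\right) 2 = -4$)
$t{\left(m \right)} = -268 + m^{2} - 4 m$ ($t{\left(m \right)} = \left(m^{2} - 4 m\right) - 268 = -268 + m^{2} - 4 m$)
$- (\left(-167789 + t{\left(-60 \right)}\right) + 308882) = - (\left(-167789 - \left(28 - 3600\right)\right) + 308882) = - (\left(-167789 + \left(-268 + 3600 + 240\right)\right) + 308882) = - (\left(-167789 + 3572\right) + 308882) = - (-164217 + 308882) = \left(-1\right) 144665 = -144665$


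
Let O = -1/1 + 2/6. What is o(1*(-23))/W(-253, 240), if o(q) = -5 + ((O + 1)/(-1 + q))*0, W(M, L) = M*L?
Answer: 1/12144 ≈ 8.2345e-5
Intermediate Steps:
O = -⅔ (O = -1*1 + 2*(⅙) = -1 + ⅓ = -⅔ ≈ -0.66667)
W(M, L) = L*M
o(q) = -5 (o(q) = -5 + ((-⅔ + 1)/(-1 + q))*0 = -5 + (1/(3*(-1 + q)))*0 = -5 + 0 = -5)
o(1*(-23))/W(-253, 240) = -5/(240*(-253)) = -5/(-60720) = -5*(-1/60720) = 1/12144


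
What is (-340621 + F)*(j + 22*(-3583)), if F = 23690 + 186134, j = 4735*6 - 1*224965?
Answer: 36019008657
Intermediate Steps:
j = -196555 (j = 28410 - 224965 = -196555)
F = 209824
(-340621 + F)*(j + 22*(-3583)) = (-340621 + 209824)*(-196555 + 22*(-3583)) = -130797*(-196555 - 78826) = -130797*(-275381) = 36019008657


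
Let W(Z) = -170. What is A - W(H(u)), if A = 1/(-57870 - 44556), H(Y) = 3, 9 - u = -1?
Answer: 17412419/102426 ≈ 170.00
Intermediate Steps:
u = 10 (u = 9 - 1*(-1) = 9 + 1 = 10)
A = -1/102426 (A = 1/(-102426) = -1/102426 ≈ -9.7631e-6)
A - W(H(u)) = -1/102426 - 1*(-170) = -1/102426 + 170 = 17412419/102426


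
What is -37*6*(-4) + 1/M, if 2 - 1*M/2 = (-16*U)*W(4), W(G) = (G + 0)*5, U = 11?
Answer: 6255073/7044 ≈ 888.00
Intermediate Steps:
W(G) = 5*G (W(G) = G*5 = 5*G)
M = 7044 (M = 4 - 2*(-16*11)*5*4 = 4 - (-352)*20 = 4 - 2*(-3520) = 4 + 7040 = 7044)
-37*6*(-4) + 1/M = -37*6*(-4) + 1/7044 = -222*(-4) + 1/7044 = 888 + 1/7044 = 6255073/7044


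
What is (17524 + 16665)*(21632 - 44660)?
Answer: -787304292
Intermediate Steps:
(17524 + 16665)*(21632 - 44660) = 34189*(-23028) = -787304292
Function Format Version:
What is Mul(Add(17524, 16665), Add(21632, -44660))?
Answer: -787304292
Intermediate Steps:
Mul(Add(17524, 16665), Add(21632, -44660)) = Mul(34189, -23028) = -787304292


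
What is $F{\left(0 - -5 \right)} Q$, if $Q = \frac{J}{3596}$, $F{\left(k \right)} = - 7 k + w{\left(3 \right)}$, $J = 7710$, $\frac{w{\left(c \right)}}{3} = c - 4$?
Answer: $- \frac{73245}{899} \approx -81.474$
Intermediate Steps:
$w{\left(c \right)} = -12 + 3 c$ ($w{\left(c \right)} = 3 \left(c - 4\right) = 3 \left(-4 + c\right) = -12 + 3 c$)
$F{\left(k \right)} = -3 - 7 k$ ($F{\left(k \right)} = - 7 k + \left(-12 + 3 \cdot 3\right) = - 7 k + \left(-12 + 9\right) = - 7 k - 3 = -3 - 7 k$)
$Q = \frac{3855}{1798}$ ($Q = \frac{7710}{3596} = 7710 \cdot \frac{1}{3596} = \frac{3855}{1798} \approx 2.1441$)
$F{\left(0 - -5 \right)} Q = \left(-3 - 7 \left(0 - -5\right)\right) \frac{3855}{1798} = \left(-3 - 7 \left(0 + 5\right)\right) \frac{3855}{1798} = \left(-3 - 35\right) \frac{3855}{1798} = \left(-38\right) \frac{3855}{1798} = - \frac{73245}{899}$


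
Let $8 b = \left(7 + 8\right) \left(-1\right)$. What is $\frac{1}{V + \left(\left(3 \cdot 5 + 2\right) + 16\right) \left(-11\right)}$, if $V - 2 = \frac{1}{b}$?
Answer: $- \frac{15}{5423} \approx -0.002766$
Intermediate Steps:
$b = - \frac{15}{8}$ ($b = \frac{\left(7 + 8\right) \left(-1\right)}{8} = \frac{15 \left(-1\right)}{8} = \frac{1}{8} \left(-15\right) = - \frac{15}{8} \approx -1.875$)
$V = \frac{22}{15}$ ($V = 2 + \frac{1}{- \frac{15}{8}} = 2 - \frac{8}{15} = \frac{22}{15} \approx 1.4667$)
$\frac{1}{V + \left(\left(3 \cdot 5 + 2\right) + 16\right) \left(-11\right)} = \frac{1}{\frac{22}{15} + \left(\left(3 \cdot 5 + 2\right) + 16\right) \left(-11\right)} = \frac{1}{\frac{22}{15} + \left(\left(15 + 2\right) + 16\right) \left(-11\right)} = \frac{1}{\frac{22}{15} + \left(17 + 16\right) \left(-11\right)} = \frac{1}{\frac{22}{15} + 33 \left(-11\right)} = \frac{1}{\frac{22}{15} - 363} = \frac{1}{- \frac{5423}{15}} = - \frac{15}{5423}$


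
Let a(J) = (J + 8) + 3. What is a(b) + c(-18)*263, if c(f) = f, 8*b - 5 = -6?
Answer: -37785/8 ≈ -4723.1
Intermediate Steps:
b = -1/8 (b = 5/8 + (1/8)*(-6) = 5/8 - 3/4 = -1/8 ≈ -0.12500)
a(J) = 11 + J (a(J) = (8 + J) + 3 = 11 + J)
a(b) + c(-18)*263 = (11 - 1/8) - 18*263 = 87/8 - 4734 = -37785/8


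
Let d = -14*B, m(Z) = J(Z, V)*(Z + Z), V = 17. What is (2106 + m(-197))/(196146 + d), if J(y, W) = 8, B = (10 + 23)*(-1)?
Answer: -523/98304 ≈ -0.0053202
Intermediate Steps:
B = -33 (B = 33*(-1) = -33)
m(Z) = 16*Z (m(Z) = 8*(Z + Z) = 8*(2*Z) = 16*Z)
d = 462 (d = -14*(-33) = 462)
(2106 + m(-197))/(196146 + d) = (2106 + 16*(-197))/(196146 + 462) = (2106 - 3152)/196608 = -1046*1/196608 = -523/98304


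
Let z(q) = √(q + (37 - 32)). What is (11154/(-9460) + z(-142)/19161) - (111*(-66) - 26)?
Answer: 3160853/430 + I*√137/19161 ≈ 7350.8 + 0.00061086*I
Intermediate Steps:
z(q) = √(5 + q) (z(q) = √(q + 5) = √(5 + q))
(11154/(-9460) + z(-142)/19161) - (111*(-66) - 26) = (11154/(-9460) + √(5 - 142)/19161) - (111*(-66) - 26) = (11154*(-1/9460) + √(-137)*(1/19161)) - (-7326 - 26) = (-507/430 + (I*√137)*(1/19161)) - 1*(-7352) = (-507/430 + I*√137/19161) + 7352 = 3160853/430 + I*√137/19161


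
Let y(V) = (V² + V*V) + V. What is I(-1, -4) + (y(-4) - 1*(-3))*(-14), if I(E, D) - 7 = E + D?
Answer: -432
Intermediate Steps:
I(E, D) = 7 + D + E (I(E, D) = 7 + (E + D) = 7 + (D + E) = 7 + D + E)
y(V) = V + 2*V² (y(V) = (V² + V²) + V = 2*V² + V = V + 2*V²)
I(-1, -4) + (y(-4) - 1*(-3))*(-14) = (7 - 4 - 1) + (-4*(1 + 2*(-4)) - 1*(-3))*(-14) = 2 + (-4*(1 - 8) + 3)*(-14) = 2 + (-4*(-7) + 3)*(-14) = 2 + (28 + 3)*(-14) = 2 + 31*(-14) = 2 - 434 = -432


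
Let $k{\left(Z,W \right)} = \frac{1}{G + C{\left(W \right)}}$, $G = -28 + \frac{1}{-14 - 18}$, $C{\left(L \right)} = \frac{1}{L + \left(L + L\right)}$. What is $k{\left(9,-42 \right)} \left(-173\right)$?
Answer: $\frac{348768}{56527} \approx 6.1699$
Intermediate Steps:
$C{\left(L \right)} = \frac{1}{3 L}$ ($C{\left(L \right)} = \frac{1}{L + 2 L} = \frac{1}{3 L}$)
$G = - \frac{897}{32}$ ($G = -28 + \frac{1}{-32} = -28 - \frac{1}{32} = - \frac{897}{32} \approx -28.031$)
$k{\left(Z,W \right)} = \frac{1}{- \frac{897}{32} + \frac{1}{3 W}}$
$k{\left(9,-42 \right)} \left(-173\right) = \left(-96\right) \left(-42\right) \frac{1}{-32 + 2691 \left(-42\right)} \left(-173\right) = \left(-96\right) \left(-42\right) \frac{1}{-32 - 113022} \left(-173\right) = \left(-96\right) \left(-42\right) \frac{1}{-113054} \left(-173\right) = \left(-96\right) \left(-42\right) \left(- \frac{1}{113054}\right) \left(-173\right) = \left(- \frac{2016}{56527}\right) \left(-173\right) = \frac{348768}{56527}$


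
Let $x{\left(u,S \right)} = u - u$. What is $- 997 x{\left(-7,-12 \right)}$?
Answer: $0$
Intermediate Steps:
$x{\left(u,S \right)} = 0$
$- 997 x{\left(-7,-12 \right)} = \left(-997\right) 0 = 0$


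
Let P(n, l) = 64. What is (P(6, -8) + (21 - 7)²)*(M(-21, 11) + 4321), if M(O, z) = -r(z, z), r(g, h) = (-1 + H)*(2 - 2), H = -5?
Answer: 1123460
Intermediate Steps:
r(g, h) = 0 (r(g, h) = (-1 - 5)*(2 - 2) = -6*0 = 0)
M(O, z) = 0 (M(O, z) = -1*0 = 0)
(P(6, -8) + (21 - 7)²)*(M(-21, 11) + 4321) = (64 + (21 - 7)²)*(0 + 4321) = (64 + 14²)*4321 = (64 + 196)*4321 = 260*4321 = 1123460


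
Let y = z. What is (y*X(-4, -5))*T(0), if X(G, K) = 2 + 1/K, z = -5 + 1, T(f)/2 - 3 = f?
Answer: -216/5 ≈ -43.200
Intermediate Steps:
T(f) = 6 + 2*f
z = -4
y = -4
(y*X(-4, -5))*T(0) = (-4*(2 + 1/(-5)))*(6 + 2*0) = (-4*(2 - ⅕))*(6 + 0) = -4*9/5*6 = -36/5*6 = -216/5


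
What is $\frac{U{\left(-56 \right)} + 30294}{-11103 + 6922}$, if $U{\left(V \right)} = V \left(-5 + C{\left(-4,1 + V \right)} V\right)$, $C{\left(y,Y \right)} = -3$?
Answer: $- \frac{21166}{4181} \approx -5.0624$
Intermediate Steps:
$U{\left(V \right)} = V \left(-5 - 3 V\right)$
$\frac{U{\left(-56 \right)} + 30294}{-11103 + 6922} = \frac{- 56 \left(-5 - -168\right) + 30294}{-11103 + 6922} = \frac{- 56 \left(-5 + 168\right) + 30294}{-4181} = \left(\left(-56\right) 163 + 30294\right) \left(- \frac{1}{4181}\right) = \left(-9128 + 30294\right) \left(- \frac{1}{4181}\right) = 21166 \left(- \frac{1}{4181}\right) = - \frac{21166}{4181}$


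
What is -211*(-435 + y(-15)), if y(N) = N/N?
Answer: 91574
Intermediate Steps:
y(N) = 1
-211*(-435 + y(-15)) = -211*(-435 + 1) = -211*(-434) = 91574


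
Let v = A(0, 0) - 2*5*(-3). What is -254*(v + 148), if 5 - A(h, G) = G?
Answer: -46482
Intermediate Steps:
A(h, G) = 5 - G
v = 35 (v = (5 - 1*0) - 2*5*(-3) = (5 + 0) - 10*(-3) = 5 + 30 = 35)
-254*(v + 148) = -254*(35 + 148) = -254*183 = -46482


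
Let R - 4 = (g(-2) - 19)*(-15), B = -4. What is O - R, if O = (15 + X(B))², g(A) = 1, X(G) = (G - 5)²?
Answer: 8942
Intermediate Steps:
X(G) = (-5 + G)²
R = 274 (R = 4 + (1 - 19)*(-15) = 4 - 18*(-15) = 4 + 270 = 274)
O = 9216 (O = (15 + (-5 - 4)²)² = (15 + (-9)²)² = (15 + 81)² = 96² = 9216)
O - R = 9216 - 1*274 = 9216 - 274 = 8942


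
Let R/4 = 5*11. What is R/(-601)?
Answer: -220/601 ≈ -0.36606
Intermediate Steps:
R = 220 (R = 4*(5*11) = 4*55 = 220)
R/(-601) = 220/(-601) = 220*(-1/601) = -220/601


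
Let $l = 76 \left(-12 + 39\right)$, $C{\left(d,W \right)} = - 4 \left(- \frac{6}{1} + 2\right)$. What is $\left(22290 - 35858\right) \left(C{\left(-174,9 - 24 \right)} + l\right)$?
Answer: $-28058624$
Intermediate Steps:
$C{\left(d,W \right)} = 16$ ($C{\left(d,W \right)} = - 4 \left(\left(-6\right) 1 + 2\right) = - 4 \left(-6 + 2\right) = \left(-4\right) \left(-4\right) = 16$)
$l = 2052$ ($l = 76 \cdot 27 = 2052$)
$\left(22290 - 35858\right) \left(C{\left(-174,9 - 24 \right)} + l\right) = \left(22290 - 35858\right) \left(16 + 2052\right) = \left(-13568\right) 2068 = -28058624$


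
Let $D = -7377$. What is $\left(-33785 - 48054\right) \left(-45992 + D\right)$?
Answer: $4367665591$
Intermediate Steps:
$\left(-33785 - 48054\right) \left(-45992 + D\right) = \left(-33785 - 48054\right) \left(-45992 - 7377\right) = \left(-81839\right) \left(-53369\right) = 4367665591$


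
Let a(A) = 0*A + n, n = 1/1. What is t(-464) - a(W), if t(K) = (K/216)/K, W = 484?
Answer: -215/216 ≈ -0.99537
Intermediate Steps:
n = 1
a(A) = 1 (a(A) = 0*A + 1 = 0 + 1 = 1)
t(K) = 1/216 (t(K) = (K*(1/216))/K = (K/216)/K = 1/216)
t(-464) - a(W) = 1/216 - 1*1 = 1/216 - 1 = -215/216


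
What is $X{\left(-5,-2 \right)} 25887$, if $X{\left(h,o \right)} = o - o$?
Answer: $0$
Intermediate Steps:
$X{\left(h,o \right)} = 0$
$X{\left(-5,-2 \right)} 25887 = 0 \cdot 25887 = 0$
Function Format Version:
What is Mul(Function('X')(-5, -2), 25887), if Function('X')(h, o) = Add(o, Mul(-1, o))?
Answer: 0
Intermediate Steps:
Function('X')(h, o) = 0
Mul(Function('X')(-5, -2), 25887) = Mul(0, 25887) = 0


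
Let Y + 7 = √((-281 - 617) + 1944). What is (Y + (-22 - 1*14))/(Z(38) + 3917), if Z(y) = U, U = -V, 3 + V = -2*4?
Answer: -43/3928 + √1046/3928 ≈ -0.0027134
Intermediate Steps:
V = -11 (V = -3 - 2*4 = -3 - 8 = -11)
U = 11 (U = -1*(-11) = 11)
Z(y) = 11
Y = -7 + √1046 (Y = -7 + √((-281 - 617) + 1944) = -7 + √(-898 + 1944) = -7 + √1046 ≈ 25.342)
(Y + (-22 - 1*14))/(Z(38) + 3917) = ((-7 + √1046) + (-22 - 1*14))/(11 + 3917) = ((-7 + √1046) + (-22 - 14))/3928 = ((-7 + √1046) - 36)*(1/3928) = (-43 + √1046)*(1/3928) = -43/3928 + √1046/3928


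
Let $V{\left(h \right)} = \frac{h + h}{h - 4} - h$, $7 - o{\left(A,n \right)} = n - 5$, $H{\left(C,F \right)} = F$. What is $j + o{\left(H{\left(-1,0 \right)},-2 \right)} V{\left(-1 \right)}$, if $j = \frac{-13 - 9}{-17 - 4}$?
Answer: $\frac{2168}{105} \approx 20.648$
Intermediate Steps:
$j = \frac{22}{21}$ ($j = - \frac{22}{-21} = \left(-22\right) \left(- \frac{1}{21}\right) = \frac{22}{21} \approx 1.0476$)
$o{\left(A,n \right)} = 12 - n$ ($o{\left(A,n \right)} = 7 - \left(n - 5\right) = 7 - \left(-5 + n\right) = 12 - n$)
$V{\left(h \right)} = - h + \frac{2 h}{-4 + h}$ ($V{\left(h \right)} = \frac{2 h}{-4 + h} - h = - h + \frac{2 h}{-4 + h}$)
$j + o{\left(H{\left(-1,0 \right)},-2 \right)} V{\left(-1 \right)} = \frac{22}{21} + \left(12 - -2\right) \left(- \frac{6 - -1}{-4 - 1}\right) = \frac{22}{21} + \left(12 + 2\right) \left(- \frac{6 + 1}{-5}\right) = \frac{22}{21} + 14 \left(\left(-1\right) \left(- \frac{1}{5}\right) 7\right) = \frac{22}{21} + 14 \cdot \frac{7}{5} = \frac{22}{21} + \frac{98}{5} = \frac{2168}{105}$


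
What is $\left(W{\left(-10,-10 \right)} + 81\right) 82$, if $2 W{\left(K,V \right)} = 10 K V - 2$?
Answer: $47560$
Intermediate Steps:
$W{\left(K,V \right)} = -1 + 5 K V$ ($W{\left(K,V \right)} = \frac{10 K V - 2}{2} = \frac{-2 + 10 K V}{2} = -1 + 5 K V$)
$\left(W{\left(-10,-10 \right)} + 81\right) 82 = \left(\left(-1 + 5 \left(-10\right) \left(-10\right)\right) + 81\right) 82 = \left(\left(-1 + 500\right) + 81\right) 82 = \left(499 + 81\right) 82 = 580 \cdot 82 = 47560$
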